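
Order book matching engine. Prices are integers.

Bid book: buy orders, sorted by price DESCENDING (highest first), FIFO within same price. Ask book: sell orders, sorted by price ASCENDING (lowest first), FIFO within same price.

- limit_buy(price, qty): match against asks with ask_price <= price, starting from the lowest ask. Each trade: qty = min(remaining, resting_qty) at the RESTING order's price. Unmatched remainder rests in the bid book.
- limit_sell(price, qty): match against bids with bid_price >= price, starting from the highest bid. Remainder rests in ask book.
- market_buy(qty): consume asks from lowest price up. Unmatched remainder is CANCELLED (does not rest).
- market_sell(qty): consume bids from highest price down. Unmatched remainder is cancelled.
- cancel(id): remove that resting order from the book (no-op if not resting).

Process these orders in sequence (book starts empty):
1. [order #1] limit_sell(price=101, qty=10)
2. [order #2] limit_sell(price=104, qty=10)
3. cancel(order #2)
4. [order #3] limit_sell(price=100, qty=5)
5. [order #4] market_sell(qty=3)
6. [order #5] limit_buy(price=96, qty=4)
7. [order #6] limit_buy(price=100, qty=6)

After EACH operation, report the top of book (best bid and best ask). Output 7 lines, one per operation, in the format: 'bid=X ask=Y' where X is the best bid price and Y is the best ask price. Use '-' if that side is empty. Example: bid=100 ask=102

After op 1 [order #1] limit_sell(price=101, qty=10): fills=none; bids=[-] asks=[#1:10@101]
After op 2 [order #2] limit_sell(price=104, qty=10): fills=none; bids=[-] asks=[#1:10@101 #2:10@104]
After op 3 cancel(order #2): fills=none; bids=[-] asks=[#1:10@101]
After op 4 [order #3] limit_sell(price=100, qty=5): fills=none; bids=[-] asks=[#3:5@100 #1:10@101]
After op 5 [order #4] market_sell(qty=3): fills=none; bids=[-] asks=[#3:5@100 #1:10@101]
After op 6 [order #5] limit_buy(price=96, qty=4): fills=none; bids=[#5:4@96] asks=[#3:5@100 #1:10@101]
After op 7 [order #6] limit_buy(price=100, qty=6): fills=#6x#3:5@100; bids=[#6:1@100 #5:4@96] asks=[#1:10@101]

Answer: bid=- ask=101
bid=- ask=101
bid=- ask=101
bid=- ask=100
bid=- ask=100
bid=96 ask=100
bid=100 ask=101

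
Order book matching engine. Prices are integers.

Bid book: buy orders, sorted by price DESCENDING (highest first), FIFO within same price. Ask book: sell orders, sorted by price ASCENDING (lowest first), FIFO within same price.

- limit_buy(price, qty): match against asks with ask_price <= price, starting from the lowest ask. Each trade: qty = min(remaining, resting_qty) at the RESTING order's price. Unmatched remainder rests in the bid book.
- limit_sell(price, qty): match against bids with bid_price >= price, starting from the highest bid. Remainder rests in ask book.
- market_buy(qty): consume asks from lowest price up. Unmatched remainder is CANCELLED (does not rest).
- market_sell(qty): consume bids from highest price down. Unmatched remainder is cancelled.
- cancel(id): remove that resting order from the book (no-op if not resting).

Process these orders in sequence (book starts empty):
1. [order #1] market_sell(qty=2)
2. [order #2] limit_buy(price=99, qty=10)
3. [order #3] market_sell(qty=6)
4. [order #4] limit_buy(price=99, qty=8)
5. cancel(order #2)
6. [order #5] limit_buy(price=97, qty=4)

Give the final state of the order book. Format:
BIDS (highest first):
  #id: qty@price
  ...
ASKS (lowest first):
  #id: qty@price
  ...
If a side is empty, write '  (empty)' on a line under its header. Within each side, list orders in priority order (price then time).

After op 1 [order #1] market_sell(qty=2): fills=none; bids=[-] asks=[-]
After op 2 [order #2] limit_buy(price=99, qty=10): fills=none; bids=[#2:10@99] asks=[-]
After op 3 [order #3] market_sell(qty=6): fills=#2x#3:6@99; bids=[#2:4@99] asks=[-]
After op 4 [order #4] limit_buy(price=99, qty=8): fills=none; bids=[#2:4@99 #4:8@99] asks=[-]
After op 5 cancel(order #2): fills=none; bids=[#4:8@99] asks=[-]
After op 6 [order #5] limit_buy(price=97, qty=4): fills=none; bids=[#4:8@99 #5:4@97] asks=[-]

Answer: BIDS (highest first):
  #4: 8@99
  #5: 4@97
ASKS (lowest first):
  (empty)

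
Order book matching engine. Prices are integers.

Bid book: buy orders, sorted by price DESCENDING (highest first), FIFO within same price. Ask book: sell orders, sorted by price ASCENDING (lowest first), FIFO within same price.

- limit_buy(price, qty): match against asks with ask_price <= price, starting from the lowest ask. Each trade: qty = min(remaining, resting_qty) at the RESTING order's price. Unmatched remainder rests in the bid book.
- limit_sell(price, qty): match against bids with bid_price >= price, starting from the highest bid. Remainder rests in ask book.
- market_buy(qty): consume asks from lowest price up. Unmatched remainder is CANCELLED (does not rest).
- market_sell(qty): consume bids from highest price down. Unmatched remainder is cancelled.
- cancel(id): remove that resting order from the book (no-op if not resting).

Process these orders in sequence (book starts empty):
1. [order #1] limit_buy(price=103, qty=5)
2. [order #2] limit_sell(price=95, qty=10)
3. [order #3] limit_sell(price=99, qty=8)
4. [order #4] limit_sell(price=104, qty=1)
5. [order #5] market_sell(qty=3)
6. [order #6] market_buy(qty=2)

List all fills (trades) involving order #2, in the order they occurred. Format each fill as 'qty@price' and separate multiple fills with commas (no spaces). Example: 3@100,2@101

After op 1 [order #1] limit_buy(price=103, qty=5): fills=none; bids=[#1:5@103] asks=[-]
After op 2 [order #2] limit_sell(price=95, qty=10): fills=#1x#2:5@103; bids=[-] asks=[#2:5@95]
After op 3 [order #3] limit_sell(price=99, qty=8): fills=none; bids=[-] asks=[#2:5@95 #3:8@99]
After op 4 [order #4] limit_sell(price=104, qty=1): fills=none; bids=[-] asks=[#2:5@95 #3:8@99 #4:1@104]
After op 5 [order #5] market_sell(qty=3): fills=none; bids=[-] asks=[#2:5@95 #3:8@99 #4:1@104]
After op 6 [order #6] market_buy(qty=2): fills=#6x#2:2@95; bids=[-] asks=[#2:3@95 #3:8@99 #4:1@104]

Answer: 5@103,2@95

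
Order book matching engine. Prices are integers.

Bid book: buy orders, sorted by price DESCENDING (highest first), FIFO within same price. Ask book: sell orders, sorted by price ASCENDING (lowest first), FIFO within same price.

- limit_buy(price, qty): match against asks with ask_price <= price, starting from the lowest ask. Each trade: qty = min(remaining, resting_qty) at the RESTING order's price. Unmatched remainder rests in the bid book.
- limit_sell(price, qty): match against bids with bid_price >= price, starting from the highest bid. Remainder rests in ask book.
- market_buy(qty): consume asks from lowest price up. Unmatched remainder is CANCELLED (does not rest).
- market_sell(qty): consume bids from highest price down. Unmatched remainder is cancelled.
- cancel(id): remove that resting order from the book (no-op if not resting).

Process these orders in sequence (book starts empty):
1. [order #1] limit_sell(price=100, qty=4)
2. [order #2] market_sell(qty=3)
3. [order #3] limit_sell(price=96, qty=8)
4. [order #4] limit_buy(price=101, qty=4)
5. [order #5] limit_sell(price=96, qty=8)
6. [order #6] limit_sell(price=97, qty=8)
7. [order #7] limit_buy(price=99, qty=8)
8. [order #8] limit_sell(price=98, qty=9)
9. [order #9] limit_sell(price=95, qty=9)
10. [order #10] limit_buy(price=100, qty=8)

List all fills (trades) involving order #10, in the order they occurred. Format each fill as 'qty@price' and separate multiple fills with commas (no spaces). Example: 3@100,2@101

After op 1 [order #1] limit_sell(price=100, qty=4): fills=none; bids=[-] asks=[#1:4@100]
After op 2 [order #2] market_sell(qty=3): fills=none; bids=[-] asks=[#1:4@100]
After op 3 [order #3] limit_sell(price=96, qty=8): fills=none; bids=[-] asks=[#3:8@96 #1:4@100]
After op 4 [order #4] limit_buy(price=101, qty=4): fills=#4x#3:4@96; bids=[-] asks=[#3:4@96 #1:4@100]
After op 5 [order #5] limit_sell(price=96, qty=8): fills=none; bids=[-] asks=[#3:4@96 #5:8@96 #1:4@100]
After op 6 [order #6] limit_sell(price=97, qty=8): fills=none; bids=[-] asks=[#3:4@96 #5:8@96 #6:8@97 #1:4@100]
After op 7 [order #7] limit_buy(price=99, qty=8): fills=#7x#3:4@96 #7x#5:4@96; bids=[-] asks=[#5:4@96 #6:8@97 #1:4@100]
After op 8 [order #8] limit_sell(price=98, qty=9): fills=none; bids=[-] asks=[#5:4@96 #6:8@97 #8:9@98 #1:4@100]
After op 9 [order #9] limit_sell(price=95, qty=9): fills=none; bids=[-] asks=[#9:9@95 #5:4@96 #6:8@97 #8:9@98 #1:4@100]
After op 10 [order #10] limit_buy(price=100, qty=8): fills=#10x#9:8@95; bids=[-] asks=[#9:1@95 #5:4@96 #6:8@97 #8:9@98 #1:4@100]

Answer: 8@95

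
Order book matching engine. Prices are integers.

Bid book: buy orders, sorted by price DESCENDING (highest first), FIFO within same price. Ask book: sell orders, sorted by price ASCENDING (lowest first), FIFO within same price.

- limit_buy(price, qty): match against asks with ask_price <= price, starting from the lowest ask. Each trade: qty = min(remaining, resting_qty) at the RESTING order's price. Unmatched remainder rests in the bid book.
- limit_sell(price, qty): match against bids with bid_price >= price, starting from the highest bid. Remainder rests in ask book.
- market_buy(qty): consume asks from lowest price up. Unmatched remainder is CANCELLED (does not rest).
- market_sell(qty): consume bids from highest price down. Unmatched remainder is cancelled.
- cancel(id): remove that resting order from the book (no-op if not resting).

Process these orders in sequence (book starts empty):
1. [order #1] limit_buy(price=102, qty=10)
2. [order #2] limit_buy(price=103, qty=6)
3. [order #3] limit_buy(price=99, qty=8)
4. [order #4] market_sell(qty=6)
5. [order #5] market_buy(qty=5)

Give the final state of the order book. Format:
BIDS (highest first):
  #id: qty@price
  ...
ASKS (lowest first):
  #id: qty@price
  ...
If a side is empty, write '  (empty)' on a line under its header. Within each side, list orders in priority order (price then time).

After op 1 [order #1] limit_buy(price=102, qty=10): fills=none; bids=[#1:10@102] asks=[-]
After op 2 [order #2] limit_buy(price=103, qty=6): fills=none; bids=[#2:6@103 #1:10@102] asks=[-]
After op 3 [order #3] limit_buy(price=99, qty=8): fills=none; bids=[#2:6@103 #1:10@102 #3:8@99] asks=[-]
After op 4 [order #4] market_sell(qty=6): fills=#2x#4:6@103; bids=[#1:10@102 #3:8@99] asks=[-]
After op 5 [order #5] market_buy(qty=5): fills=none; bids=[#1:10@102 #3:8@99] asks=[-]

Answer: BIDS (highest first):
  #1: 10@102
  #3: 8@99
ASKS (lowest first):
  (empty)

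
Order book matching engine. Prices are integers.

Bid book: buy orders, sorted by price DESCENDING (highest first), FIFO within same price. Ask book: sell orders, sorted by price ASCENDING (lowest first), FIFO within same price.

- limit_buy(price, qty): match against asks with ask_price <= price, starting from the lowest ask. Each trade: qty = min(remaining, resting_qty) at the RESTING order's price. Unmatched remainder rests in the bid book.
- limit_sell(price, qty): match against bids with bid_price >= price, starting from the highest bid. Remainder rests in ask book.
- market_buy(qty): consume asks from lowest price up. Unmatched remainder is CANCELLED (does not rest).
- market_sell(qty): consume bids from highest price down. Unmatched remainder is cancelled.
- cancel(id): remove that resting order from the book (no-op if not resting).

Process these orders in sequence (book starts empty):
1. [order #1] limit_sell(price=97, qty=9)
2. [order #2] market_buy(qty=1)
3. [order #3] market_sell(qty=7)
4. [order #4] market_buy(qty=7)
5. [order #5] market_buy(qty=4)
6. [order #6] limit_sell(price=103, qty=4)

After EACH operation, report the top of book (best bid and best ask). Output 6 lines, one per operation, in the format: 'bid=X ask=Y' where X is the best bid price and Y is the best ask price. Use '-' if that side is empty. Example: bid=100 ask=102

After op 1 [order #1] limit_sell(price=97, qty=9): fills=none; bids=[-] asks=[#1:9@97]
After op 2 [order #2] market_buy(qty=1): fills=#2x#1:1@97; bids=[-] asks=[#1:8@97]
After op 3 [order #3] market_sell(qty=7): fills=none; bids=[-] asks=[#1:8@97]
After op 4 [order #4] market_buy(qty=7): fills=#4x#1:7@97; bids=[-] asks=[#1:1@97]
After op 5 [order #5] market_buy(qty=4): fills=#5x#1:1@97; bids=[-] asks=[-]
After op 6 [order #6] limit_sell(price=103, qty=4): fills=none; bids=[-] asks=[#6:4@103]

Answer: bid=- ask=97
bid=- ask=97
bid=- ask=97
bid=- ask=97
bid=- ask=-
bid=- ask=103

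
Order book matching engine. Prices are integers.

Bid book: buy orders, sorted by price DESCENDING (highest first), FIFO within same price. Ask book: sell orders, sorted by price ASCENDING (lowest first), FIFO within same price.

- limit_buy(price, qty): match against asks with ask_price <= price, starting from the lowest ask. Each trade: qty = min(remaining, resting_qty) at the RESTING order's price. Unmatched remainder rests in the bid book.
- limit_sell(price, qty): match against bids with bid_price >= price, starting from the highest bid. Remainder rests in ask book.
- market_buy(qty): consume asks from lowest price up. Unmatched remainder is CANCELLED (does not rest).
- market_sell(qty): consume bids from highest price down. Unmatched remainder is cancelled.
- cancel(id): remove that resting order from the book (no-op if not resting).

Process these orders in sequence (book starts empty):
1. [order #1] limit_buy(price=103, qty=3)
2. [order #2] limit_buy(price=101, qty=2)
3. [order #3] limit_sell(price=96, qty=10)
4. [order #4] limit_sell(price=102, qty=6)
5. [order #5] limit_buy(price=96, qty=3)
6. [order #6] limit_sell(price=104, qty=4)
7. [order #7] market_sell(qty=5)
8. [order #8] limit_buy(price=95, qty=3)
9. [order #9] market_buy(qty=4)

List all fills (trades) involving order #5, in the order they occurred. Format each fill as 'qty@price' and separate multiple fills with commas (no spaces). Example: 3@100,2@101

After op 1 [order #1] limit_buy(price=103, qty=3): fills=none; bids=[#1:3@103] asks=[-]
After op 2 [order #2] limit_buy(price=101, qty=2): fills=none; bids=[#1:3@103 #2:2@101] asks=[-]
After op 3 [order #3] limit_sell(price=96, qty=10): fills=#1x#3:3@103 #2x#3:2@101; bids=[-] asks=[#3:5@96]
After op 4 [order #4] limit_sell(price=102, qty=6): fills=none; bids=[-] asks=[#3:5@96 #4:6@102]
After op 5 [order #5] limit_buy(price=96, qty=3): fills=#5x#3:3@96; bids=[-] asks=[#3:2@96 #4:6@102]
After op 6 [order #6] limit_sell(price=104, qty=4): fills=none; bids=[-] asks=[#3:2@96 #4:6@102 #6:4@104]
After op 7 [order #7] market_sell(qty=5): fills=none; bids=[-] asks=[#3:2@96 #4:6@102 #6:4@104]
After op 8 [order #8] limit_buy(price=95, qty=3): fills=none; bids=[#8:3@95] asks=[#3:2@96 #4:6@102 #6:4@104]
After op 9 [order #9] market_buy(qty=4): fills=#9x#3:2@96 #9x#4:2@102; bids=[#8:3@95] asks=[#4:4@102 #6:4@104]

Answer: 3@96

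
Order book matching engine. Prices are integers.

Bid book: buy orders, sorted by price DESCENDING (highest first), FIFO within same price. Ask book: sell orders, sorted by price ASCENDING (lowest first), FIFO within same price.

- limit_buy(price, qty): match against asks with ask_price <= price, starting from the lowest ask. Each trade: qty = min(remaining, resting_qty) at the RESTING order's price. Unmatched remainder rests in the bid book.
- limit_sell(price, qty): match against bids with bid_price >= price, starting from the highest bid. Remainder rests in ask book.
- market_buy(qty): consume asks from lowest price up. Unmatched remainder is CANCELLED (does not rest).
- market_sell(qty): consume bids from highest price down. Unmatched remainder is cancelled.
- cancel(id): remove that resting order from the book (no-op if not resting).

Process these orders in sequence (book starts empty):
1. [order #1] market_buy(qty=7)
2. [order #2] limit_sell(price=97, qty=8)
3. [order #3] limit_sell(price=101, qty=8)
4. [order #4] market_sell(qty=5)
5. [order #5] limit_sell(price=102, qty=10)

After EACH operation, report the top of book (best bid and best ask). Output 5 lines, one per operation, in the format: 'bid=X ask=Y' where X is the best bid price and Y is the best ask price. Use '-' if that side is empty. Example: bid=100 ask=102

Answer: bid=- ask=-
bid=- ask=97
bid=- ask=97
bid=- ask=97
bid=- ask=97

Derivation:
After op 1 [order #1] market_buy(qty=7): fills=none; bids=[-] asks=[-]
After op 2 [order #2] limit_sell(price=97, qty=8): fills=none; bids=[-] asks=[#2:8@97]
After op 3 [order #3] limit_sell(price=101, qty=8): fills=none; bids=[-] asks=[#2:8@97 #3:8@101]
After op 4 [order #4] market_sell(qty=5): fills=none; bids=[-] asks=[#2:8@97 #3:8@101]
After op 5 [order #5] limit_sell(price=102, qty=10): fills=none; bids=[-] asks=[#2:8@97 #3:8@101 #5:10@102]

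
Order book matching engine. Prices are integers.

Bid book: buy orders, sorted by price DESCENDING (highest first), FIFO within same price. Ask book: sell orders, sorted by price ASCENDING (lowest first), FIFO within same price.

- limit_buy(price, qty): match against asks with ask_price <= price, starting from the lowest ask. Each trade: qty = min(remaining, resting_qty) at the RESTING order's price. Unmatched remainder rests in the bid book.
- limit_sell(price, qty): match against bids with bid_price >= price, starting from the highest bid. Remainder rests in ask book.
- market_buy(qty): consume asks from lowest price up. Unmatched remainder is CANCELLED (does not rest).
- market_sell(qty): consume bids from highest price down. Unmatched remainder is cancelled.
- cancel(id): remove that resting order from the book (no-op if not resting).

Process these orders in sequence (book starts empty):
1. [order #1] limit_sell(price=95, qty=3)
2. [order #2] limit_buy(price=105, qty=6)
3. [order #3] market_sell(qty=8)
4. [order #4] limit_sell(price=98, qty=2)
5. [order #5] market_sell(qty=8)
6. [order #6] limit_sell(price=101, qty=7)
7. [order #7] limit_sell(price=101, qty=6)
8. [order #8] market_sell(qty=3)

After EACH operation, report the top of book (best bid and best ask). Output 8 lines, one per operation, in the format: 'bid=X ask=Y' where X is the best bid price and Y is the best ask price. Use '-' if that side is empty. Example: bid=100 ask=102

After op 1 [order #1] limit_sell(price=95, qty=3): fills=none; bids=[-] asks=[#1:3@95]
After op 2 [order #2] limit_buy(price=105, qty=6): fills=#2x#1:3@95; bids=[#2:3@105] asks=[-]
After op 3 [order #3] market_sell(qty=8): fills=#2x#3:3@105; bids=[-] asks=[-]
After op 4 [order #4] limit_sell(price=98, qty=2): fills=none; bids=[-] asks=[#4:2@98]
After op 5 [order #5] market_sell(qty=8): fills=none; bids=[-] asks=[#4:2@98]
After op 6 [order #6] limit_sell(price=101, qty=7): fills=none; bids=[-] asks=[#4:2@98 #6:7@101]
After op 7 [order #7] limit_sell(price=101, qty=6): fills=none; bids=[-] asks=[#4:2@98 #6:7@101 #7:6@101]
After op 8 [order #8] market_sell(qty=3): fills=none; bids=[-] asks=[#4:2@98 #6:7@101 #7:6@101]

Answer: bid=- ask=95
bid=105 ask=-
bid=- ask=-
bid=- ask=98
bid=- ask=98
bid=- ask=98
bid=- ask=98
bid=- ask=98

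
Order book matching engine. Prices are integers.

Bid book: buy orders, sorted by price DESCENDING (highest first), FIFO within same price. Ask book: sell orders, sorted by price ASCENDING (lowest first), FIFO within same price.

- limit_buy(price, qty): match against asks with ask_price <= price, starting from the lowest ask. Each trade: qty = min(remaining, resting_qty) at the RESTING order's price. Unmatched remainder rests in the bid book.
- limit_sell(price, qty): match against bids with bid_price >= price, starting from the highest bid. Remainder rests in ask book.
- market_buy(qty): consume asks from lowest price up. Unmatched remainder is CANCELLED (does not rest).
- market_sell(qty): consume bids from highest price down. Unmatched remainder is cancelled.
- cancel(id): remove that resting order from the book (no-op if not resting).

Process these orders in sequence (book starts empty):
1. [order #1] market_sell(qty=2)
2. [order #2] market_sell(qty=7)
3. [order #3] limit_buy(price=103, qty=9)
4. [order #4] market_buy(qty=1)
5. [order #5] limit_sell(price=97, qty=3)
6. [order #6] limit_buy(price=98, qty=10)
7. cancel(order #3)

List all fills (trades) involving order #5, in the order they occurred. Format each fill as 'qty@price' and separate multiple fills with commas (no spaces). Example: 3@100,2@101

After op 1 [order #1] market_sell(qty=2): fills=none; bids=[-] asks=[-]
After op 2 [order #2] market_sell(qty=7): fills=none; bids=[-] asks=[-]
After op 3 [order #3] limit_buy(price=103, qty=9): fills=none; bids=[#3:9@103] asks=[-]
After op 4 [order #4] market_buy(qty=1): fills=none; bids=[#3:9@103] asks=[-]
After op 5 [order #5] limit_sell(price=97, qty=3): fills=#3x#5:3@103; bids=[#3:6@103] asks=[-]
After op 6 [order #6] limit_buy(price=98, qty=10): fills=none; bids=[#3:6@103 #6:10@98] asks=[-]
After op 7 cancel(order #3): fills=none; bids=[#6:10@98] asks=[-]

Answer: 3@103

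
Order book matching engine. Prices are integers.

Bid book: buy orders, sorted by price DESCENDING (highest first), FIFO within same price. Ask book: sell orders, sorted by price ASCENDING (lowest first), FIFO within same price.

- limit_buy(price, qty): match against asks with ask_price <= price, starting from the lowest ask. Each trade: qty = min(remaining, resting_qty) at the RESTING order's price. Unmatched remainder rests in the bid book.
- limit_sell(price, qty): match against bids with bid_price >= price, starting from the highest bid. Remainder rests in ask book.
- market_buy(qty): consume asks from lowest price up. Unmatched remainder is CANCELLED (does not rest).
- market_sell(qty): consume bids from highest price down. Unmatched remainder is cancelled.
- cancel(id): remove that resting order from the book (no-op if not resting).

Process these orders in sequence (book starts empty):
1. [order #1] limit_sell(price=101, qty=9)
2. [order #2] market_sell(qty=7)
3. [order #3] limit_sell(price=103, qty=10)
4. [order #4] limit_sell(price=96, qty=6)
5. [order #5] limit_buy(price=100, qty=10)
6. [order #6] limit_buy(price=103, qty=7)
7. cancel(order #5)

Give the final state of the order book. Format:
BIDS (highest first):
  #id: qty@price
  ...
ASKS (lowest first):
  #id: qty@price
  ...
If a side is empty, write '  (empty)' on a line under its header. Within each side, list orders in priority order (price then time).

Answer: BIDS (highest first):
  (empty)
ASKS (lowest first):
  #1: 2@101
  #3: 10@103

Derivation:
After op 1 [order #1] limit_sell(price=101, qty=9): fills=none; bids=[-] asks=[#1:9@101]
After op 2 [order #2] market_sell(qty=7): fills=none; bids=[-] asks=[#1:9@101]
After op 3 [order #3] limit_sell(price=103, qty=10): fills=none; bids=[-] asks=[#1:9@101 #3:10@103]
After op 4 [order #4] limit_sell(price=96, qty=6): fills=none; bids=[-] asks=[#4:6@96 #1:9@101 #3:10@103]
After op 5 [order #5] limit_buy(price=100, qty=10): fills=#5x#4:6@96; bids=[#5:4@100] asks=[#1:9@101 #3:10@103]
After op 6 [order #6] limit_buy(price=103, qty=7): fills=#6x#1:7@101; bids=[#5:4@100] asks=[#1:2@101 #3:10@103]
After op 7 cancel(order #5): fills=none; bids=[-] asks=[#1:2@101 #3:10@103]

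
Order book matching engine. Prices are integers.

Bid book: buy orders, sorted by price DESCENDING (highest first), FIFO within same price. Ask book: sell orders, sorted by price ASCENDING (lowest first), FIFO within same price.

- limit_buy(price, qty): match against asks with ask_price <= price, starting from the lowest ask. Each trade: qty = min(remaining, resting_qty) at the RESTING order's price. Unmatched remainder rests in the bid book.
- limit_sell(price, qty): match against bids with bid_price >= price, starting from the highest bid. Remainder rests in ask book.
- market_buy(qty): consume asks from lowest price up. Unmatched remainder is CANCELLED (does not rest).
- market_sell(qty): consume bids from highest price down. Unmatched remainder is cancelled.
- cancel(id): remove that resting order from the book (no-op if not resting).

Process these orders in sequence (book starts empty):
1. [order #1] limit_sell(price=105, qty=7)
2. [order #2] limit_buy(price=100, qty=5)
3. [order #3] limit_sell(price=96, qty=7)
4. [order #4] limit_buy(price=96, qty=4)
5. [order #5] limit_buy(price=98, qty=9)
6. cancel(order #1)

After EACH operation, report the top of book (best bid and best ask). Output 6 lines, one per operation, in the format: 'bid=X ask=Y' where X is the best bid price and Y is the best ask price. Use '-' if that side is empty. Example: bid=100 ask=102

After op 1 [order #1] limit_sell(price=105, qty=7): fills=none; bids=[-] asks=[#1:7@105]
After op 2 [order #2] limit_buy(price=100, qty=5): fills=none; bids=[#2:5@100] asks=[#1:7@105]
After op 3 [order #3] limit_sell(price=96, qty=7): fills=#2x#3:5@100; bids=[-] asks=[#3:2@96 #1:7@105]
After op 4 [order #4] limit_buy(price=96, qty=4): fills=#4x#3:2@96; bids=[#4:2@96] asks=[#1:7@105]
After op 5 [order #5] limit_buy(price=98, qty=9): fills=none; bids=[#5:9@98 #4:2@96] asks=[#1:7@105]
After op 6 cancel(order #1): fills=none; bids=[#5:9@98 #4:2@96] asks=[-]

Answer: bid=- ask=105
bid=100 ask=105
bid=- ask=96
bid=96 ask=105
bid=98 ask=105
bid=98 ask=-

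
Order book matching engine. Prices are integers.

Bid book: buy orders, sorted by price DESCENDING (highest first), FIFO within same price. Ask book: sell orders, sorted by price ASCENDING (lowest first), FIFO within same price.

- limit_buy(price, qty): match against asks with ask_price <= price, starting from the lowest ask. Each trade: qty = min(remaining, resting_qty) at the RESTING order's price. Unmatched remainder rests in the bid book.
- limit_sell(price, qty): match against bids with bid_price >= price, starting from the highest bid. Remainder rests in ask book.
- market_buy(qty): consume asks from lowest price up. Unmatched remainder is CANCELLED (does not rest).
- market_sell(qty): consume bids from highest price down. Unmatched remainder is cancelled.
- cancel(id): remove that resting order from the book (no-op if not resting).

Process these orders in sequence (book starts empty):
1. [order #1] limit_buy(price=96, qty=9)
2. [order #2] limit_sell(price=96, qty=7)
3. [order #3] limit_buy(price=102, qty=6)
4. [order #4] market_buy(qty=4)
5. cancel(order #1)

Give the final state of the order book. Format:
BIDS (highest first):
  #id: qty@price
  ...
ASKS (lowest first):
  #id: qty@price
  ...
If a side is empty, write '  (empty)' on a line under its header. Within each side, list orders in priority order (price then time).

After op 1 [order #1] limit_buy(price=96, qty=9): fills=none; bids=[#1:9@96] asks=[-]
After op 2 [order #2] limit_sell(price=96, qty=7): fills=#1x#2:7@96; bids=[#1:2@96] asks=[-]
After op 3 [order #3] limit_buy(price=102, qty=6): fills=none; bids=[#3:6@102 #1:2@96] asks=[-]
After op 4 [order #4] market_buy(qty=4): fills=none; bids=[#3:6@102 #1:2@96] asks=[-]
After op 5 cancel(order #1): fills=none; bids=[#3:6@102] asks=[-]

Answer: BIDS (highest first):
  #3: 6@102
ASKS (lowest first):
  (empty)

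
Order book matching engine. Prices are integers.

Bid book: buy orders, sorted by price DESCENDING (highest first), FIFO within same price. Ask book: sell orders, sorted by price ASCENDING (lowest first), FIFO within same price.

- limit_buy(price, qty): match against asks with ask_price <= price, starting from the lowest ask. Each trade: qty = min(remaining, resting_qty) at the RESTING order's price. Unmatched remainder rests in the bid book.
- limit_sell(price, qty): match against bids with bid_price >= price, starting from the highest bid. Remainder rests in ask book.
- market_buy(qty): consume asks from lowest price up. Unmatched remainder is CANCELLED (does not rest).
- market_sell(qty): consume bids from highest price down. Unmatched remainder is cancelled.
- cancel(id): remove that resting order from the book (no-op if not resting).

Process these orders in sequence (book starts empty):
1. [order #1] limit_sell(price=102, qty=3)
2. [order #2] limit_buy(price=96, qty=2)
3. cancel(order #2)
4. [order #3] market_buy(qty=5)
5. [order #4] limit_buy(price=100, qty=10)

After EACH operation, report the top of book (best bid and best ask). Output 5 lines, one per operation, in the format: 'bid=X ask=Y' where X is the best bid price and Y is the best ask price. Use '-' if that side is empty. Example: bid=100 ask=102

Answer: bid=- ask=102
bid=96 ask=102
bid=- ask=102
bid=- ask=-
bid=100 ask=-

Derivation:
After op 1 [order #1] limit_sell(price=102, qty=3): fills=none; bids=[-] asks=[#1:3@102]
After op 2 [order #2] limit_buy(price=96, qty=2): fills=none; bids=[#2:2@96] asks=[#1:3@102]
After op 3 cancel(order #2): fills=none; bids=[-] asks=[#1:3@102]
After op 4 [order #3] market_buy(qty=5): fills=#3x#1:3@102; bids=[-] asks=[-]
After op 5 [order #4] limit_buy(price=100, qty=10): fills=none; bids=[#4:10@100] asks=[-]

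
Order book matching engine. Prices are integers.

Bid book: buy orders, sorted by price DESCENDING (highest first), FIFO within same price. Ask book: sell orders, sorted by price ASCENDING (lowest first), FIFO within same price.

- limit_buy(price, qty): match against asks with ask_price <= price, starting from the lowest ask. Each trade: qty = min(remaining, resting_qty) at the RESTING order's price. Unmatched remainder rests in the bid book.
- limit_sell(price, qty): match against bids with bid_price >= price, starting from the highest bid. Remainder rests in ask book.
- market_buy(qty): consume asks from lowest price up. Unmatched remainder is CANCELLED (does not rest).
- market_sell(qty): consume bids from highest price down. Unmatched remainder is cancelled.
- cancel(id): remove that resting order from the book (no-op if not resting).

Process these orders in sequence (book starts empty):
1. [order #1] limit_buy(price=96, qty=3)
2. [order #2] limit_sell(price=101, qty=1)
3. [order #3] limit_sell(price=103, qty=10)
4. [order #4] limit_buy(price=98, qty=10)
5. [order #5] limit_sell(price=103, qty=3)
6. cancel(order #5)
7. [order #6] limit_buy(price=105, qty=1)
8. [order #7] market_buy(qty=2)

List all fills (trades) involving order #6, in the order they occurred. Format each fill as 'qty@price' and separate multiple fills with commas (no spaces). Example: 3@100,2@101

After op 1 [order #1] limit_buy(price=96, qty=3): fills=none; bids=[#1:3@96] asks=[-]
After op 2 [order #2] limit_sell(price=101, qty=1): fills=none; bids=[#1:3@96] asks=[#2:1@101]
After op 3 [order #3] limit_sell(price=103, qty=10): fills=none; bids=[#1:3@96] asks=[#2:1@101 #3:10@103]
After op 4 [order #4] limit_buy(price=98, qty=10): fills=none; bids=[#4:10@98 #1:3@96] asks=[#2:1@101 #3:10@103]
After op 5 [order #5] limit_sell(price=103, qty=3): fills=none; bids=[#4:10@98 #1:3@96] asks=[#2:1@101 #3:10@103 #5:3@103]
After op 6 cancel(order #5): fills=none; bids=[#4:10@98 #1:3@96] asks=[#2:1@101 #3:10@103]
After op 7 [order #6] limit_buy(price=105, qty=1): fills=#6x#2:1@101; bids=[#4:10@98 #1:3@96] asks=[#3:10@103]
After op 8 [order #7] market_buy(qty=2): fills=#7x#3:2@103; bids=[#4:10@98 #1:3@96] asks=[#3:8@103]

Answer: 1@101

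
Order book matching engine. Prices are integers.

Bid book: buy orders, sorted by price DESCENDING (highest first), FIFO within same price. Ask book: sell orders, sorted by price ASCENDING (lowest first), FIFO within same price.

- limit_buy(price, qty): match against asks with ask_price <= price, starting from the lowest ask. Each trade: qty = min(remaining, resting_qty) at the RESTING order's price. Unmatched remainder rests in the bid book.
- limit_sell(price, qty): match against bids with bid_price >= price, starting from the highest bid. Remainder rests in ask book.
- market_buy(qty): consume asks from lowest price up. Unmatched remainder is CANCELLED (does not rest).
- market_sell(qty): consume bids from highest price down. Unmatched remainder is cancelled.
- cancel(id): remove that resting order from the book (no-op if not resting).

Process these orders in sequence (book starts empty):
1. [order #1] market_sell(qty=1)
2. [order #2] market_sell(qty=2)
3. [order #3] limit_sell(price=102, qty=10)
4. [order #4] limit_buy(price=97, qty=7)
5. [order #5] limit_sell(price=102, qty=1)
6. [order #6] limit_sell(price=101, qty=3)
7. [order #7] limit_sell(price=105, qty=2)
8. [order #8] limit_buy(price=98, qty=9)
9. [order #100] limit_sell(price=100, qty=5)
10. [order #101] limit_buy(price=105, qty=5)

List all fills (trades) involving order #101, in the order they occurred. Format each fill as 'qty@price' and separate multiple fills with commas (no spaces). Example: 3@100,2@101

Answer: 5@100

Derivation:
After op 1 [order #1] market_sell(qty=1): fills=none; bids=[-] asks=[-]
After op 2 [order #2] market_sell(qty=2): fills=none; bids=[-] asks=[-]
After op 3 [order #3] limit_sell(price=102, qty=10): fills=none; bids=[-] asks=[#3:10@102]
After op 4 [order #4] limit_buy(price=97, qty=7): fills=none; bids=[#4:7@97] asks=[#3:10@102]
After op 5 [order #5] limit_sell(price=102, qty=1): fills=none; bids=[#4:7@97] asks=[#3:10@102 #5:1@102]
After op 6 [order #6] limit_sell(price=101, qty=3): fills=none; bids=[#4:7@97] asks=[#6:3@101 #3:10@102 #5:1@102]
After op 7 [order #7] limit_sell(price=105, qty=2): fills=none; bids=[#4:7@97] asks=[#6:3@101 #3:10@102 #5:1@102 #7:2@105]
After op 8 [order #8] limit_buy(price=98, qty=9): fills=none; bids=[#8:9@98 #4:7@97] asks=[#6:3@101 #3:10@102 #5:1@102 #7:2@105]
After op 9 [order #100] limit_sell(price=100, qty=5): fills=none; bids=[#8:9@98 #4:7@97] asks=[#100:5@100 #6:3@101 #3:10@102 #5:1@102 #7:2@105]
After op 10 [order #101] limit_buy(price=105, qty=5): fills=#101x#100:5@100; bids=[#8:9@98 #4:7@97] asks=[#6:3@101 #3:10@102 #5:1@102 #7:2@105]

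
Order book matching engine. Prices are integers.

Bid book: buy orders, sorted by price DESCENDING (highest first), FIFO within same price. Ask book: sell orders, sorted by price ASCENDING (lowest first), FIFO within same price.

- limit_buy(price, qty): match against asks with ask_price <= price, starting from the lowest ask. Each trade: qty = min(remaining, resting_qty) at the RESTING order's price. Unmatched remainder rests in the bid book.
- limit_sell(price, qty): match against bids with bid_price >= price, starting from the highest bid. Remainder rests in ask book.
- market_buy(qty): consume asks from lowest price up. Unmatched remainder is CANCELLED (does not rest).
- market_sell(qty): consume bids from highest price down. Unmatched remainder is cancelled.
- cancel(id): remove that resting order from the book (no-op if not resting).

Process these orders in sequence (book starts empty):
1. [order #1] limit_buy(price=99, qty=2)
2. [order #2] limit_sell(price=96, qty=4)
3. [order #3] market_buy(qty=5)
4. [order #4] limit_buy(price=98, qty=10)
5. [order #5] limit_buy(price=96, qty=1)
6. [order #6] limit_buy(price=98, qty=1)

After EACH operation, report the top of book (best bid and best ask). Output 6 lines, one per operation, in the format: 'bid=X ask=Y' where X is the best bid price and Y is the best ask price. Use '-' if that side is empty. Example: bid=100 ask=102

After op 1 [order #1] limit_buy(price=99, qty=2): fills=none; bids=[#1:2@99] asks=[-]
After op 2 [order #2] limit_sell(price=96, qty=4): fills=#1x#2:2@99; bids=[-] asks=[#2:2@96]
After op 3 [order #3] market_buy(qty=5): fills=#3x#2:2@96; bids=[-] asks=[-]
After op 4 [order #4] limit_buy(price=98, qty=10): fills=none; bids=[#4:10@98] asks=[-]
After op 5 [order #5] limit_buy(price=96, qty=1): fills=none; bids=[#4:10@98 #5:1@96] asks=[-]
After op 6 [order #6] limit_buy(price=98, qty=1): fills=none; bids=[#4:10@98 #6:1@98 #5:1@96] asks=[-]

Answer: bid=99 ask=-
bid=- ask=96
bid=- ask=-
bid=98 ask=-
bid=98 ask=-
bid=98 ask=-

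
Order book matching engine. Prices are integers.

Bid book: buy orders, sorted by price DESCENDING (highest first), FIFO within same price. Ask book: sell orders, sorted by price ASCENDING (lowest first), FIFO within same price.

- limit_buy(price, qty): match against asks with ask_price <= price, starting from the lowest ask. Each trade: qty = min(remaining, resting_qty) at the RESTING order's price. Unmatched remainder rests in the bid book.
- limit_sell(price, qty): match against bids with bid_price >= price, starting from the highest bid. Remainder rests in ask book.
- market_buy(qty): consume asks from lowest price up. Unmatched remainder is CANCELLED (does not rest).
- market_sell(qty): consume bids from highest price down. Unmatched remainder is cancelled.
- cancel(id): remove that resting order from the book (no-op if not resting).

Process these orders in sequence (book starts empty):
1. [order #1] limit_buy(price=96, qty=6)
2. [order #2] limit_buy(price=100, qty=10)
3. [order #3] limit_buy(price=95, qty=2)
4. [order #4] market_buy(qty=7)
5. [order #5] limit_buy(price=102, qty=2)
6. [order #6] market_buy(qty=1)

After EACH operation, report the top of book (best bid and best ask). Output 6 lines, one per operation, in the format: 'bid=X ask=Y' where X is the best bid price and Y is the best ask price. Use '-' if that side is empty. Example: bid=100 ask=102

Answer: bid=96 ask=-
bid=100 ask=-
bid=100 ask=-
bid=100 ask=-
bid=102 ask=-
bid=102 ask=-

Derivation:
After op 1 [order #1] limit_buy(price=96, qty=6): fills=none; bids=[#1:6@96] asks=[-]
After op 2 [order #2] limit_buy(price=100, qty=10): fills=none; bids=[#2:10@100 #1:6@96] asks=[-]
After op 3 [order #3] limit_buy(price=95, qty=2): fills=none; bids=[#2:10@100 #1:6@96 #3:2@95] asks=[-]
After op 4 [order #4] market_buy(qty=7): fills=none; bids=[#2:10@100 #1:6@96 #3:2@95] asks=[-]
After op 5 [order #5] limit_buy(price=102, qty=2): fills=none; bids=[#5:2@102 #2:10@100 #1:6@96 #3:2@95] asks=[-]
After op 6 [order #6] market_buy(qty=1): fills=none; bids=[#5:2@102 #2:10@100 #1:6@96 #3:2@95] asks=[-]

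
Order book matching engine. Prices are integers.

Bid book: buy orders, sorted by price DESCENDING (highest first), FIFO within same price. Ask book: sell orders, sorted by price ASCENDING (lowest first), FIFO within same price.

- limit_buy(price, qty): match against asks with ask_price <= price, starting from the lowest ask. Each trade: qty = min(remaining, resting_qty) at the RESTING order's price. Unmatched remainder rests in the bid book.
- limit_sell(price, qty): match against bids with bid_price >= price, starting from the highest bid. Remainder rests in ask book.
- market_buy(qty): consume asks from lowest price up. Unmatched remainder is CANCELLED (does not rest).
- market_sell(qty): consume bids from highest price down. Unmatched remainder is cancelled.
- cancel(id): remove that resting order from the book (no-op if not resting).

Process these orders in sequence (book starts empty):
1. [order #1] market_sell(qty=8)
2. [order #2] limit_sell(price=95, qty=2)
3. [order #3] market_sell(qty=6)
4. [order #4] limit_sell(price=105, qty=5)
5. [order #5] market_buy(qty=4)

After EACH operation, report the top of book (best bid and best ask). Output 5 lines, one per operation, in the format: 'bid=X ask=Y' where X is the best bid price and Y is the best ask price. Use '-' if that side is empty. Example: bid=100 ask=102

Answer: bid=- ask=-
bid=- ask=95
bid=- ask=95
bid=- ask=95
bid=- ask=105

Derivation:
After op 1 [order #1] market_sell(qty=8): fills=none; bids=[-] asks=[-]
After op 2 [order #2] limit_sell(price=95, qty=2): fills=none; bids=[-] asks=[#2:2@95]
After op 3 [order #3] market_sell(qty=6): fills=none; bids=[-] asks=[#2:2@95]
After op 4 [order #4] limit_sell(price=105, qty=5): fills=none; bids=[-] asks=[#2:2@95 #4:5@105]
After op 5 [order #5] market_buy(qty=4): fills=#5x#2:2@95 #5x#4:2@105; bids=[-] asks=[#4:3@105]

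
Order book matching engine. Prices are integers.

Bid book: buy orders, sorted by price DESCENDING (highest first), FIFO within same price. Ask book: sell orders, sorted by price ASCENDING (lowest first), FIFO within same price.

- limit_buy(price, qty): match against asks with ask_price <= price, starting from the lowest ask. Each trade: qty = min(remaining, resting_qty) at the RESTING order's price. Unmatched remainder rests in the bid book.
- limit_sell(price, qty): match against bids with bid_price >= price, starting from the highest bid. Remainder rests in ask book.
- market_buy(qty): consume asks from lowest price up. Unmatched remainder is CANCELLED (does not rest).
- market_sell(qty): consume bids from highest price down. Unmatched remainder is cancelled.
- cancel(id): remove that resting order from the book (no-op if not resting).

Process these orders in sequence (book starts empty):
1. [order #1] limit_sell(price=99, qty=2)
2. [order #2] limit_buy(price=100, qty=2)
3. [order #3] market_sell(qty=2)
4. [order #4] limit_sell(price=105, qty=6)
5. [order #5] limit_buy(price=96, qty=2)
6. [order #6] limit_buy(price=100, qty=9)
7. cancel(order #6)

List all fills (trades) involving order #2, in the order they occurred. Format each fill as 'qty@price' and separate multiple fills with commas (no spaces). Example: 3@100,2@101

After op 1 [order #1] limit_sell(price=99, qty=2): fills=none; bids=[-] asks=[#1:2@99]
After op 2 [order #2] limit_buy(price=100, qty=2): fills=#2x#1:2@99; bids=[-] asks=[-]
After op 3 [order #3] market_sell(qty=2): fills=none; bids=[-] asks=[-]
After op 4 [order #4] limit_sell(price=105, qty=6): fills=none; bids=[-] asks=[#4:6@105]
After op 5 [order #5] limit_buy(price=96, qty=2): fills=none; bids=[#5:2@96] asks=[#4:6@105]
After op 6 [order #6] limit_buy(price=100, qty=9): fills=none; bids=[#6:9@100 #5:2@96] asks=[#4:6@105]
After op 7 cancel(order #6): fills=none; bids=[#5:2@96] asks=[#4:6@105]

Answer: 2@99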